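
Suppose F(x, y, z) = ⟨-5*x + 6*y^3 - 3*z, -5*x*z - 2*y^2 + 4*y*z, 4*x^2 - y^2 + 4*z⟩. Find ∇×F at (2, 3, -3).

(-8, -19, -147)

(∇×F)₁ = ∂F₃/∂y − ∂F₂/∂z = 5*x - 6*y
(∇×F)₂ = ∂F₁/∂z − ∂F₃/∂x = -8*x - 3
(∇×F)₃ = ∂F₂/∂x − ∂F₁/∂y = -18*y^2 - 5*z
∇×F = (5*x - 6*y, -8*x - 3, -18*y^2 - 5*z)
At (2, 3, -3): (-8, -19, -147).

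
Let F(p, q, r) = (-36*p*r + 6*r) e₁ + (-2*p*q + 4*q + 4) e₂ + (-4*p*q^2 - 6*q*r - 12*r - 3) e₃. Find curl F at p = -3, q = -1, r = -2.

(∇×F)₁ = ∂F₃/∂q − ∂F₂/∂r = -8*p*q - 6*r
(∇×F)₂ = ∂F₁/∂r − ∂F₃/∂p = -36*p + 4*q^2 + 6
(∇×F)₃ = ∂F₂/∂p − ∂F₁/∂q = -2*q
∇×F = (-8*p*q - 6*r, -36*p + 4*q^2 + 6, -2*q)
At (-3, -1, -2): (-12, 118, 2).

(-12, 118, 2)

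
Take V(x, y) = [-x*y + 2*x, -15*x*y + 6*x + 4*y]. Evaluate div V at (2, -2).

-22

∂V₁/∂x = -y + 2
∂V₂/∂y = -15*x + 4
∇·V = -15*x - y + 6
At (2, -2): -22.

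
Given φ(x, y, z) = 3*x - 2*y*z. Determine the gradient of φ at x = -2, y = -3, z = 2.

∂φ/∂x = 3
∂φ/∂y = -2*z
∂φ/∂z = -2*y
∇φ = (3, -2*z, -2*y)
At (-2, -3, 2): (3, -4, 6).

(3, -4, 6)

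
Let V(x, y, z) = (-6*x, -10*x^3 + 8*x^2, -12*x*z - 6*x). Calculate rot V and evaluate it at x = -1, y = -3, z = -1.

(0, -6, -46)

(∇×V)₁ = ∂V₃/∂y − ∂V₂/∂z = 0
(∇×V)₂ = ∂V₁/∂z − ∂V₃/∂x = 12*z + 6
(∇×V)₃ = ∂V₂/∂x − ∂V₁/∂y = -30*x^2 + 16*x
∇×V = (0, 12*z + 6, -30*x^2 + 16*x)
At (-1, -3, -1): (0, -6, -46).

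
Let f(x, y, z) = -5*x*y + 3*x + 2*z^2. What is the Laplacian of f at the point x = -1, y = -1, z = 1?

4

∂²f/∂x² = 0
∂²f/∂y² = 0
∂²f/∂z² = 4
∇²f = 4
At (-1, -1, 1): 4.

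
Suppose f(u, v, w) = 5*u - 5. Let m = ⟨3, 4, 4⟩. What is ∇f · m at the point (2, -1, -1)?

∂f/∂u = 5
∂f/∂v = 0
∂f/∂w = 0
∇f at (2, -1, -1) = (5, 0, 0)
∇f · m = (5)(3) + (0)(4) + (0)(4) = 15

15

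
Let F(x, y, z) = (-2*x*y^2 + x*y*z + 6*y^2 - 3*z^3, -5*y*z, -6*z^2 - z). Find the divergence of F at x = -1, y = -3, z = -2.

∂F₁/∂x = -2*y^2 + y*z
∂F₂/∂y = -5*z
∂F₃/∂z = -12*z - 1
∇·F = -2*y^2 + y*z - 17*z - 1
At (-1, -3, -2): 21.

21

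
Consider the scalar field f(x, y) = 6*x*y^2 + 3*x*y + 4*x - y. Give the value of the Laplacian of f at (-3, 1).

-36

∂²f/∂x² = 0
∂²f/∂y² = 12*x
∇²f = 12*x
At (-3, 1): -36.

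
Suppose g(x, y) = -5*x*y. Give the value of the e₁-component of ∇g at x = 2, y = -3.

(∇g)_1 = ∂g/∂x = -5*y
At (2, -3): 15.

15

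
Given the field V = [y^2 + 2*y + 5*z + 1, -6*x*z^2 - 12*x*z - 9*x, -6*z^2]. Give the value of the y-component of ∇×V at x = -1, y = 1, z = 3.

5

(∇×V)_2 = ∂V₁/∂z − ∂V₃/∂x
= 5 − (0)
= 5
At (-1, 1, 3): 5.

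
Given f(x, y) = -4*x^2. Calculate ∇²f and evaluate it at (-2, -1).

∂²f/∂x² = -8
∂²f/∂y² = 0
∇²f = -8
At (-2, -1): -8.

-8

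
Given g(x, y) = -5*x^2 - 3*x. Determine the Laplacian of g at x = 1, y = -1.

∂²g/∂x² = -10
∂²g/∂y² = 0
∇²g = -10
At (1, -1): -10.

-10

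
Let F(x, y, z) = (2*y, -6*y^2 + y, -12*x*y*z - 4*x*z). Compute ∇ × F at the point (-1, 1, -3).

(-36, -48, -2)

(∇×F)₁ = ∂F₃/∂y − ∂F₂/∂z = -12*x*z
(∇×F)₂ = ∂F₁/∂z − ∂F₃/∂x = 12*y*z + 4*z
(∇×F)₃ = ∂F₂/∂x − ∂F₁/∂y = -2
∇×F = (-12*x*z, 12*y*z + 4*z, -2)
At (-1, 1, -3): (-36, -48, -2).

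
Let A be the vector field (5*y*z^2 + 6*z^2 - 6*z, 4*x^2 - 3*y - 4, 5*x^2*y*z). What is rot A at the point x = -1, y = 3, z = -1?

(∇×A)₁ = ∂A₃/∂y − ∂A₂/∂z = 5*x^2*z
(∇×A)₂ = ∂A₁/∂z − ∂A₃/∂x = -10*x*y*z + 10*y*z + 12*z - 6
(∇×A)₃ = ∂A₂/∂x − ∂A₁/∂y = 8*x - 5*z^2
∇×A = (5*x^2*z, -10*x*y*z + 10*y*z + 12*z - 6, 8*x - 5*z^2)
At (-1, 3, -1): (-5, -78, -13).

(-5, -78, -13)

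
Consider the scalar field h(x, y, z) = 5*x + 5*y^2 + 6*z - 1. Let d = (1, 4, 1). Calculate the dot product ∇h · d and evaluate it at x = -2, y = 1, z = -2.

∂h/∂x = 5
∂h/∂y = 10*y
∂h/∂z = 6
∇h at (-2, 1, -2) = (5, 10, 6)
∇h · d = (5)(1) + (10)(4) + (6)(1) = 51

51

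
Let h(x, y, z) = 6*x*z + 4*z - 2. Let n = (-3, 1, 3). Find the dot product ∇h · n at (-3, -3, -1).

∂h/∂x = 6*z
∂h/∂y = 0
∂h/∂z = 6*x + 4
∇h at (-3, -3, -1) = (-6, 0, -14)
∇h · n = (-6)(-3) + (0)(1) + (-14)(3) = -24

-24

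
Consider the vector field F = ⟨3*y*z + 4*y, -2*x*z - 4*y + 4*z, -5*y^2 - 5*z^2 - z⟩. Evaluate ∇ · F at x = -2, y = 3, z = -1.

5

∂F₁/∂x = 0
∂F₂/∂y = -4
∂F₃/∂z = -10*z - 1
∇·F = -10*z - 5
At (-2, 3, -1): 5.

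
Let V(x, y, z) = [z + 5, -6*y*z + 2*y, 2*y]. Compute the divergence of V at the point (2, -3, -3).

∂V₁/∂x = 0
∂V₂/∂y = -6*z + 2
∂V₃/∂z = 0
∇·V = -6*z + 2
At (2, -3, -3): 20.

20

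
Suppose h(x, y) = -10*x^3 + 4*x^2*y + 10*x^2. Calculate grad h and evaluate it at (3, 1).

(-186, 36)

∂h/∂x = -30*x^2 + 8*x*y + 20*x
∂h/∂y = 4*x^2
∇h = (-30*x^2 + 8*x*y + 20*x, 4*x^2)
At (3, 1): (-186, 36).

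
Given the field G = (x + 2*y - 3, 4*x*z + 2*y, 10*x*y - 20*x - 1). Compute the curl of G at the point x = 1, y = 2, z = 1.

(6, 0, 2)

(∇×G)₁ = ∂G₃/∂y − ∂G₂/∂z = 6*x
(∇×G)₂ = ∂G₁/∂z − ∂G₃/∂x = -10*y + 20
(∇×G)₃ = ∂G₂/∂x − ∂G₁/∂y = 4*z - 2
∇×G = (6*x, -10*y + 20, 4*z - 2)
At (1, 2, 1): (6, 0, 2).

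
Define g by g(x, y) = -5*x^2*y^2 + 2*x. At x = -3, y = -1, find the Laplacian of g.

-100

∂²g/∂x² = -10*y^2
∂²g/∂y² = -10*x^2
∇²g = -10*x^2 - 10*y^2
At (-3, -1): -100.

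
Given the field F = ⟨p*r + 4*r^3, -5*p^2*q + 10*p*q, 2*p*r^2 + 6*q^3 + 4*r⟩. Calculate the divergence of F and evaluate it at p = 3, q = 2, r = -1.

-24

∂F₁/∂p = r
∂F₂/∂q = -5*p^2 + 10*p
∂F₃/∂r = 4*p*r + 4
∇·F = -5*p^2 + 4*p*r + 10*p + r + 4
At (3, 2, -1): -24.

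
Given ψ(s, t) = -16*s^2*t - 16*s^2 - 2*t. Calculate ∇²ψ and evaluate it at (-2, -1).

∂²ψ/∂s² = -32*(t + 1)
∂²ψ/∂t² = 0
∇²ψ = -32*t - 32
At (-2, -1): 0.

0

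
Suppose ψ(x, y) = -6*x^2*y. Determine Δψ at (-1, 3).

-36

∂²ψ/∂x² = -12*y
∂²ψ/∂y² = 0
∇²ψ = -12*y
At (-1, 3): -36.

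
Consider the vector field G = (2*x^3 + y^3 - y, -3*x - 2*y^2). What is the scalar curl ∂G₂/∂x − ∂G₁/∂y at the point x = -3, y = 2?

∂G₂/∂x = -3
∂G₁/∂y = 3*y^2 - 1
Scalar curl = -3*y^2 - 2
At (-3, 2): -14.

-14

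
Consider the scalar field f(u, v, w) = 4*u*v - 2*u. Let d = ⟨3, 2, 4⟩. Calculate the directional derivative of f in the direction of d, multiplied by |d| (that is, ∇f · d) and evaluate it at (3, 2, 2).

42

∂f/∂u = 4*v - 2
∂f/∂v = 4*u
∂f/∂w = 0
∇f at (3, 2, 2) = (6, 12, 0)
∇f · d = (6)(3) + (12)(2) + (0)(4) = 42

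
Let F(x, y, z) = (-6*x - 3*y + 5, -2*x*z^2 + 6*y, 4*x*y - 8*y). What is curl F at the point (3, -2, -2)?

(∇×F)₁ = ∂F₃/∂y − ∂F₂/∂z = 4*x*z + 4*x - 8
(∇×F)₂ = ∂F₁/∂z − ∂F₃/∂x = -4*y
(∇×F)₃ = ∂F₂/∂x − ∂F₁/∂y = -2*z^2 + 3
∇×F = (4*x*z + 4*x - 8, -4*y, -2*z^2 + 3)
At (3, -2, -2): (-20, 8, -5).

(-20, 8, -5)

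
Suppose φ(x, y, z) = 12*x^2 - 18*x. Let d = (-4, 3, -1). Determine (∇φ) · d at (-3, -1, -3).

360

∂φ/∂x = 24*x - 18
∂φ/∂y = 0
∂φ/∂z = 0
∇φ at (-3, -1, -3) = (-90, 0, 0)
∇φ · d = (-90)(-4) + (0)(3) + (0)(-1) = 360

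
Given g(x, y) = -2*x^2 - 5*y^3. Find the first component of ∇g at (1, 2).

-4

(∇g)_1 = ∂g/∂x = -4*x
At (1, 2): -4.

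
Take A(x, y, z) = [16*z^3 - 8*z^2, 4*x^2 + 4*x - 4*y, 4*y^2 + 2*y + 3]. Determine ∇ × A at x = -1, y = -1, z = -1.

(-6, 64, -4)

(∇×A)₁ = ∂A₃/∂y − ∂A₂/∂z = 8*y + 2
(∇×A)₂ = ∂A₁/∂z − ∂A₃/∂x = 48*z^2 - 16*z
(∇×A)₃ = ∂A₂/∂x − ∂A₁/∂y = 8*x + 4
∇×A = (8*y + 2, 48*z^2 - 16*z, 8*x + 4)
At (-1, -1, -1): (-6, 64, -4).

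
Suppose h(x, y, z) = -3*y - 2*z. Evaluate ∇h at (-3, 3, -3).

(0, -3, -2)

∂h/∂x = 0
∂h/∂y = -3
∂h/∂z = -2
∇h = (0, -3, -2)
At (-3, 3, -3): (0, -3, -2).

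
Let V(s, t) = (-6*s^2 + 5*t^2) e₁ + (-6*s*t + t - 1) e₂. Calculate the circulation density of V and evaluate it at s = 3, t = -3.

48

∂V₂/∂s = -6*t
∂V₁/∂t = 10*t
Scalar curl = -16*t
At (3, -3): 48.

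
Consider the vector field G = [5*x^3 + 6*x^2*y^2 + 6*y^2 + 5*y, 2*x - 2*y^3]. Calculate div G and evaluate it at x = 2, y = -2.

∂G₁/∂x = 15*x^2 + 12*x*y^2
∂G₂/∂y = -6*y^2
∇·G = 15*x^2 + 12*x*y^2 - 6*y^2
At (2, -2): 132.

132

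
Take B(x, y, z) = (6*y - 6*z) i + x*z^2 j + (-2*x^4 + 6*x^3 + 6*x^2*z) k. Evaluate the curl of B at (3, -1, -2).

(∇×B)₁ = ∂B₃/∂y − ∂B₂/∂z = -2*x*z
(∇×B)₂ = ∂B₁/∂z − ∂B₃/∂x = 8*x^3 - 18*x^2 - 12*x*z - 6
(∇×B)₃ = ∂B₂/∂x − ∂B₁/∂y = z^2 - 6
∇×B = (-2*x*z, 8*x^3 - 18*x^2 - 12*x*z - 6, z^2 - 6)
At (3, -1, -2): (12, 120, -2).

(12, 120, -2)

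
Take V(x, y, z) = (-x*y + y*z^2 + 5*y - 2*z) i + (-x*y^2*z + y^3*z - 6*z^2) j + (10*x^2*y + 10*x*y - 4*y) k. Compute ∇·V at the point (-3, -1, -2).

7

∂V₁/∂x = -y
∂V₂/∂y = -2*x*y*z + 3*y^2*z
∂V₃/∂z = 0
∇·V = -2*x*y*z + 3*y^2*z - y
At (-3, -1, -2): 7.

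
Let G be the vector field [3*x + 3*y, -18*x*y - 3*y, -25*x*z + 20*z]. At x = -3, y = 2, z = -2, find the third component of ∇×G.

-39

(∇×G)_3 = ∂G₂/∂x − ∂G₁/∂y
= -18*y − (3)
= -18*y - 3
At (-3, 2, -2): -39.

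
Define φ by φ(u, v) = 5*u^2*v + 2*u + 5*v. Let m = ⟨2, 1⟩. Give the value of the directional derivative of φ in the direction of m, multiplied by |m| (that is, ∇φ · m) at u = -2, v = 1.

∂φ/∂u = 10*u*v + 2
∂φ/∂v = 5*u^2 + 5
∇φ at (-2, 1) = (-18, 25)
∇φ · m = (-18)(2) + (25)(1) = -11

-11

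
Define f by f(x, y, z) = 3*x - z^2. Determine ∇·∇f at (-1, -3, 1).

-2

∂²f/∂x² = 0
∂²f/∂y² = 0
∂²f/∂z² = -2
∇²f = -2
At (-1, -3, 1): -2.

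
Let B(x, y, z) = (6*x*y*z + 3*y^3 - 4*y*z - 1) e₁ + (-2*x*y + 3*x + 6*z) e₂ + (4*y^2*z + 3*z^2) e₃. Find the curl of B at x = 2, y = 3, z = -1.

(∇×B)₁ = ∂B₃/∂y − ∂B₂/∂z = 8*y*z - 6
(∇×B)₂ = ∂B₁/∂z − ∂B₃/∂x = 6*x*y - 4*y
(∇×B)₃ = ∂B₂/∂x − ∂B₁/∂y = -6*x*z - 9*y^2 - 2*y + 4*z + 3
∇×B = (8*y*z - 6, 6*x*y - 4*y, -6*x*z - 9*y^2 - 2*y + 4*z + 3)
At (2, 3, -1): (-30, 24, -76).

(-30, 24, -76)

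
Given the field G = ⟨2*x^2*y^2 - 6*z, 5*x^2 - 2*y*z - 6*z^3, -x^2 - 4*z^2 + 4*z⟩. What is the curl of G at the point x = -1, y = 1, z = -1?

(∇×G)₁ = ∂G₃/∂y − ∂G₂/∂z = 2*y + 18*z^2
(∇×G)₂ = ∂G₁/∂z − ∂G₃/∂x = 2*x - 6
(∇×G)₃ = ∂G₂/∂x − ∂G₁/∂y = -4*x^2*y + 10*x
∇×G = (2*y + 18*z^2, 2*x - 6, -4*x^2*y + 10*x)
At (-1, 1, -1): (20, -8, -14).

(20, -8, -14)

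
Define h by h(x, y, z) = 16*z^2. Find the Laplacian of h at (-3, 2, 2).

32

∂²h/∂x² = 0
∂²h/∂y² = 0
∂²h/∂z² = 32
∇²h = 32
At (-3, 2, 2): 32.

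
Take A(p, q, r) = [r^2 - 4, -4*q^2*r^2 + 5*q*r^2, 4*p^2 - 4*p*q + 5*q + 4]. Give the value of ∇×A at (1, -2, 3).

(157, -10, 0)

(∇×A)₁ = ∂A₃/∂q − ∂A₂/∂r = -4*p + 8*q^2*r - 10*q*r + 5
(∇×A)₂ = ∂A₁/∂r − ∂A₃/∂p = -8*p + 4*q + 2*r
(∇×A)₃ = ∂A₂/∂p − ∂A₁/∂q = 0
∇×A = (-4*p + 8*q^2*r - 10*q*r + 5, -8*p + 4*q + 2*r, 0)
At (1, -2, 3): (157, -10, 0).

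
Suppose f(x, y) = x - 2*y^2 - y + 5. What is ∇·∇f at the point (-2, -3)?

∂²f/∂x² = 0
∂²f/∂y² = -4
∇²f = -4
At (-2, -3): -4.

-4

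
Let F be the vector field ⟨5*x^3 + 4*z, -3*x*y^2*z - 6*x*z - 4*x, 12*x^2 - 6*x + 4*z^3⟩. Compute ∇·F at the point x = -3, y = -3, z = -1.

201

∂F₁/∂x = 15*x^2
∂F₂/∂y = -6*x*y*z
∂F₃/∂z = 12*z^2
∇·F = 15*x^2 - 6*x*y*z + 12*z^2
At (-3, -3, -1): 201.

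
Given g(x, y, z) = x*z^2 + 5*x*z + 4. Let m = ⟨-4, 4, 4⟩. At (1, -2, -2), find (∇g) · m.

28

∂g/∂x = z^2 + 5*z
∂g/∂y = 0
∂g/∂z = 2*x*z + 5*x
∇g at (1, -2, -2) = (-6, 0, 1)
∇g · m = (-6)(-4) + (0)(4) + (1)(4) = 28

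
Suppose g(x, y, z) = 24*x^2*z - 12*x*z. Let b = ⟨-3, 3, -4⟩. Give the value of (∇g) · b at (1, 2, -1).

60

∂g/∂x = 48*x*z - 12*z
∂g/∂y = 0
∂g/∂z = 24*x^2 - 12*x
∇g at (1, 2, -1) = (-36, 0, 12)
∇g · b = (-36)(-3) + (0)(3) + (12)(-4) = 60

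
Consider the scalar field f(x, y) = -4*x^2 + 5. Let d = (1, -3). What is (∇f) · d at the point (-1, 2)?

8

∂f/∂x = -8*x
∂f/∂y = 0
∇f at (-1, 2) = (8, 0)
∇f · d = (8)(1) + (0)(-3) = 8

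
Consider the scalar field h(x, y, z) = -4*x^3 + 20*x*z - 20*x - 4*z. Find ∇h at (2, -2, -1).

∂h/∂x = -12*x^2 + 20*z - 20
∂h/∂y = 0
∂h/∂z = 20*x - 4
∇h = (-12*x^2 + 20*z - 20, 0, 20*x - 4)
At (2, -2, -1): (-88, 0, 36).

(-88, 0, 36)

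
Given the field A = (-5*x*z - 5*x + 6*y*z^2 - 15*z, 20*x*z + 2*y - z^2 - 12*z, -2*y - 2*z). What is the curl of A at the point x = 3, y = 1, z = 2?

(-46, -6, 16)

(∇×A)₁ = ∂A₃/∂y − ∂A₂/∂z = -20*x + 2*z + 10
(∇×A)₂ = ∂A₁/∂z − ∂A₃/∂x = -5*x + 12*y*z - 15
(∇×A)₃ = ∂A₂/∂x − ∂A₁/∂y = -6*z^2 + 20*z
∇×A = (-20*x + 2*z + 10, -5*x + 12*y*z - 15, -6*z^2 + 20*z)
At (3, 1, 2): (-46, -6, 16).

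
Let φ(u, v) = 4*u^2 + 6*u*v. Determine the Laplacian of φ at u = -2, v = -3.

8

∂²φ/∂u² = 8
∂²φ/∂v² = 0
∇²φ = 8
At (-2, -3): 8.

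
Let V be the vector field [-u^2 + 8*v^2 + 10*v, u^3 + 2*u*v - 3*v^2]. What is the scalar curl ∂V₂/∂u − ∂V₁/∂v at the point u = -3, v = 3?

∂V₂/∂u = 3*u^2 + 2*v
∂V₁/∂v = 16*v + 10
Scalar curl = 3*u^2 - 14*v - 10
At (-3, 3): -25.

-25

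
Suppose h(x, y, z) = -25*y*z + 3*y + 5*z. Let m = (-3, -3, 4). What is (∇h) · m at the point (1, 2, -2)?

-339

∂h/∂x = 0
∂h/∂y = -25*z + 3
∂h/∂z = -25*y + 5
∇h at (1, 2, -2) = (0, 53, -45)
∇h · m = (0)(-3) + (53)(-3) + (-45)(4) = -339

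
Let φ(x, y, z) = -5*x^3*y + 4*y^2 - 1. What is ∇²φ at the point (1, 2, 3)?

∂²φ/∂x² = -30*x*y
∂²φ/∂y² = 8
∂²φ/∂z² = 0
∇²φ = -30*x*y + 8
At (1, 2, 3): -52.

-52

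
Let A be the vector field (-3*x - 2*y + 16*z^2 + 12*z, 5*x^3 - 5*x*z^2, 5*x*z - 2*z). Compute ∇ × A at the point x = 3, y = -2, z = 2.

(60, 66, 117)

(∇×A)₁ = ∂A₃/∂y − ∂A₂/∂z = 10*x*z
(∇×A)₂ = ∂A₁/∂z − ∂A₃/∂x = 27*z + 12
(∇×A)₃ = ∂A₂/∂x − ∂A₁/∂y = 15*x^2 - 5*z^2 + 2
∇×A = (10*x*z, 27*z + 12, 15*x^2 - 5*z^2 + 2)
At (3, -2, 2): (60, 66, 117).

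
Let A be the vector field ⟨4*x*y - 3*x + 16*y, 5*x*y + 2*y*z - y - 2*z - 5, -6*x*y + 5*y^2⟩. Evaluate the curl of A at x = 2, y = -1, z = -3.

(∇×A)₁ = ∂A₃/∂y − ∂A₂/∂z = -6*x + 8*y + 2
(∇×A)₂ = ∂A₁/∂z − ∂A₃/∂x = 6*y
(∇×A)₃ = ∂A₂/∂x − ∂A₁/∂y = -4*x + 5*y - 16
∇×A = (-6*x + 8*y + 2, 6*y, -4*x + 5*y - 16)
At (2, -1, -3): (-18, -6, -29).

(-18, -6, -29)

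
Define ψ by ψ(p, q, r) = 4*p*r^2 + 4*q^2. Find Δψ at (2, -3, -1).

24

∂²ψ/∂p² = 0
∂²ψ/∂q² = 8
∂²ψ/∂r² = 8*p
∇²ψ = 8*p + 8
At (2, -3, -1): 24.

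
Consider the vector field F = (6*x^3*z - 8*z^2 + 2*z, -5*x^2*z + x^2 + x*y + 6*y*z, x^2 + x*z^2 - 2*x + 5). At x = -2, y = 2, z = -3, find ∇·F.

∂F₁/∂x = 18*x^2*z
∂F₂/∂y = x + 6*z
∂F₃/∂z = 2*x*z
∇·F = 18*x^2*z + 2*x*z + x + 6*z
At (-2, 2, -3): -224.

-224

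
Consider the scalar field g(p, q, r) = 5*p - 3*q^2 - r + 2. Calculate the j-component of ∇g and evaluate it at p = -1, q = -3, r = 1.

18

(∇g)_2 = ∂g/∂q = -6*q
At (-1, -3, 1): 18.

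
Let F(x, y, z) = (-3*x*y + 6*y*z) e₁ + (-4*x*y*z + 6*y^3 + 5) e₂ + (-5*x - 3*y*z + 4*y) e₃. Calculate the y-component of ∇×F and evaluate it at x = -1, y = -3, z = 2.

-13

(∇×F)_2 = ∂F₁/∂z − ∂F₃/∂x
= 6*y − (-5)
= 6*y + 5
At (-1, -3, 2): -13.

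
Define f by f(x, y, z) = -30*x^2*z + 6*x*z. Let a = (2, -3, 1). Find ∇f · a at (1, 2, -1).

∂f/∂x = -60*x*z + 6*z
∂f/∂y = 0
∂f/∂z = -30*x^2 + 6*x
∇f at (1, 2, -1) = (54, 0, -24)
∇f · a = (54)(2) + (0)(-3) + (-24)(1) = 84

84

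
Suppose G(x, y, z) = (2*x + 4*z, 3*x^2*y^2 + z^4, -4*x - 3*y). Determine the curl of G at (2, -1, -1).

(1, 8, 12)

(∇×G)₁ = ∂G₃/∂y − ∂G₂/∂z = -4*z^3 - 3
(∇×G)₂ = ∂G₁/∂z − ∂G₃/∂x = 8
(∇×G)₃ = ∂G₂/∂x − ∂G₁/∂y = 6*x*y^2
∇×G = (-4*z^3 - 3, 8, 6*x*y^2)
At (2, -1, -1): (1, 8, 12).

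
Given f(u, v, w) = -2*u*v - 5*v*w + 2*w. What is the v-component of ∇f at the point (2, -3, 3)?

(∇f)_2 = ∂f/∂v = -2*u - 5*w
At (2, -3, 3): -19.

-19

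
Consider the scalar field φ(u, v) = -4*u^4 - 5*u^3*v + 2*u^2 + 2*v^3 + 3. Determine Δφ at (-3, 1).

-326

∂²φ/∂u² = 2*(-24*u^2 - 15*u*v + 2)
∂²φ/∂v² = 12*v
∇²φ = -48*u^2 - 30*u*v + 12*v + 4
At (-3, 1): -326.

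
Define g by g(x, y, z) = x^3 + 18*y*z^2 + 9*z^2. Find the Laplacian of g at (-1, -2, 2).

-60

∂²g/∂x² = 6*x
∂²g/∂y² = 0
∂²g/∂z² = 18*(2*y + 1)
∇²g = 6*x + 36*y + 18
At (-1, -2, 2): -60.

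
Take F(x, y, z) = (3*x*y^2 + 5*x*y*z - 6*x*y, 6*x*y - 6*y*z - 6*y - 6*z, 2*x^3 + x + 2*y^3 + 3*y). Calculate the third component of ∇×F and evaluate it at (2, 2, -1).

10

(∇×F)_3 = ∂F₂/∂x − ∂F₁/∂y
= 6*y − (6*x*y + 5*x*z - 6*x)
= -6*x*y - 5*x*z + 6*x + 6*y
At (2, 2, -1): 10.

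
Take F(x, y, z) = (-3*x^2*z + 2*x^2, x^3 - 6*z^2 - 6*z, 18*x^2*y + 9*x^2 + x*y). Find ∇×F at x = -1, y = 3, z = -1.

(11, 120, 3)

(∇×F)₁ = ∂F₃/∂y − ∂F₂/∂z = 18*x^2 + x + 12*z + 6
(∇×F)₂ = ∂F₁/∂z − ∂F₃/∂x = -3*x^2 - 36*x*y - 18*x - y
(∇×F)₃ = ∂F₂/∂x − ∂F₁/∂y = 3*x^2
∇×F = (18*x^2 + x + 12*z + 6, -3*x^2 - 36*x*y - 18*x - y, 3*x^2)
At (-1, 3, -1): (11, 120, 3).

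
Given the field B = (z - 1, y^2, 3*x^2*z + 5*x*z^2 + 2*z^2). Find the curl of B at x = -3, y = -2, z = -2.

(∇×B)₁ = ∂B₃/∂y − ∂B₂/∂z = 0
(∇×B)₂ = ∂B₁/∂z − ∂B₃/∂x = -6*x*z - 5*z^2 + 1
(∇×B)₃ = ∂B₂/∂x − ∂B₁/∂y = 0
∇×B = (0, -6*x*z - 5*z^2 + 1, 0)
At (-3, -2, -2): (0, -55, 0).

(0, -55, 0)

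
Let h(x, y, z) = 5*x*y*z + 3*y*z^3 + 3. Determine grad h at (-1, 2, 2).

(20, 14, 62)

∂h/∂x = 5*y*z
∂h/∂y = 5*x*z + 3*z^3
∂h/∂z = 5*x*y + 9*y*z^2
∇h = (5*y*z, 5*x*z + 3*z^3, 5*x*y + 9*y*z^2)
At (-1, 2, 2): (20, 14, 62).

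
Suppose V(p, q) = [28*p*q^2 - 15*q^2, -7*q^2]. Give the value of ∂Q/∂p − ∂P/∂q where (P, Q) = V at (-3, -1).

-198

∂V₂/∂p = 0
∂V₁/∂q = 56*p*q - 30*q
Scalar curl = -56*p*q + 30*q
At (-3, -1): -198.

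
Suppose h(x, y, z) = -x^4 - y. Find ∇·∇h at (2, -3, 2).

-48

∂²h/∂x² = -12*x^2
∂²h/∂y² = 0
∂²h/∂z² = 0
∇²h = -12*x^2
At (2, -3, 2): -48.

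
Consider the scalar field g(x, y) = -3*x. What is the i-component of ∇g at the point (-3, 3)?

-3

(∇g)_1 = ∂g/∂x = -3
At (-3, 3): -3.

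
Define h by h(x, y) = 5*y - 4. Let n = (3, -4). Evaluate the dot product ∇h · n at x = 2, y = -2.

-20

∂h/∂x = 0
∂h/∂y = 5
∇h at (2, -2) = (0, 5)
∇h · n = (0)(3) + (5)(-4) = -20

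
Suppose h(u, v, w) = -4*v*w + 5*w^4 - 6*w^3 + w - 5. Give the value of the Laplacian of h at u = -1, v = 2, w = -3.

∂²h/∂u² = 0
∂²h/∂v² = 0
∂²h/∂w² = 12*w*(5*w - 3)
∇²h = 60*w^2 - 36*w
At (-1, 2, -3): 648.

648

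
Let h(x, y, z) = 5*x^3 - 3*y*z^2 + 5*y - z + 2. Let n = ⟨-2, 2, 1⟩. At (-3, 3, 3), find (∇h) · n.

-369

∂h/∂x = 15*x^2
∂h/∂y = -3*z^2 + 5
∂h/∂z = -6*y*z - 1
∇h at (-3, 3, 3) = (135, -22, -55)
∇h · n = (135)(-2) + (-22)(2) + (-55)(1) = -369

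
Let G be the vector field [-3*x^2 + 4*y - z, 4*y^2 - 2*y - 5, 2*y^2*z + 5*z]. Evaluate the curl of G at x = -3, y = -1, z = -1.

(4, -1, -4)

(∇×G)₁ = ∂G₃/∂y − ∂G₂/∂z = 4*y*z
(∇×G)₂ = ∂G₁/∂z − ∂G₃/∂x = -1
(∇×G)₃ = ∂G₂/∂x − ∂G₁/∂y = -4
∇×G = (4*y*z, -1, -4)
At (-3, -1, -1): (4, -1, -4).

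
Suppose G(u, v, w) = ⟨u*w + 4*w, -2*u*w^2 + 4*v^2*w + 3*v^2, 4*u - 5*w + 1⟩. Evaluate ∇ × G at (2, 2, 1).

(-8, 2, -2)

(∇×G)₁ = ∂G₃/∂v − ∂G₂/∂w = 4*u*w - 4*v^2
(∇×G)₂ = ∂G₁/∂w − ∂G₃/∂u = u
(∇×G)₃ = ∂G₂/∂u − ∂G₁/∂v = -2*w^2
∇×G = (4*u*w - 4*v^2, u, -2*w^2)
At (2, 2, 1): (-8, 2, -2).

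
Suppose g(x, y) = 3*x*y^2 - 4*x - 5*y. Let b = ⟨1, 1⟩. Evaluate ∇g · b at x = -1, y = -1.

∂g/∂x = 3*y^2 - 4
∂g/∂y = 6*x*y - 5
∇g at (-1, -1) = (-1, 1)
∇g · b = (-1)(1) + (1)(1) = 0

0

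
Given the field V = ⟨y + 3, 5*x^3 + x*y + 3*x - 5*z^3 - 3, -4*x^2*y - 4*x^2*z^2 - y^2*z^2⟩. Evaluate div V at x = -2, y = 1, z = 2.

-70

∂V₁/∂x = 0
∂V₂/∂y = x
∂V₃/∂z = -8*x^2*z - 2*y^2*z
∇·V = -8*x^2*z + x - 2*y^2*z
At (-2, 1, 2): -70.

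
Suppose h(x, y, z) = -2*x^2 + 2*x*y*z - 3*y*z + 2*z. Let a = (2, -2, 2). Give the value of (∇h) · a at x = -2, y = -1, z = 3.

64

∂h/∂x = -4*x + 2*y*z
∂h/∂y = 2*x*z - 3*z
∂h/∂z = 2*x*y - 3*y + 2
∇h at (-2, -1, 3) = (2, -21, 9)
∇h · a = (2)(2) + (-21)(-2) + (9)(2) = 64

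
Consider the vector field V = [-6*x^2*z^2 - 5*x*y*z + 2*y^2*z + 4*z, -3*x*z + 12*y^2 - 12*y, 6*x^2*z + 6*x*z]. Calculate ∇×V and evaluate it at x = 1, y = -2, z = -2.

(∇×V)₁ = ∂V₃/∂y − ∂V₂/∂z = 3*x
(∇×V)₂ = ∂V₁/∂z − ∂V₃/∂x = -12*x^2*z - 5*x*y - 12*x*z + 2*y^2 - 6*z + 4
(∇×V)₃ = ∂V₂/∂x − ∂V₁/∂y = 5*x*z - 4*y*z - 3*z
∇×V = (3*x, -12*x^2*z - 5*x*y - 12*x*z + 2*y^2 - 6*z + 4, 5*x*z - 4*y*z - 3*z)
At (1, -2, -2): (3, 82, -20).

(3, 82, -20)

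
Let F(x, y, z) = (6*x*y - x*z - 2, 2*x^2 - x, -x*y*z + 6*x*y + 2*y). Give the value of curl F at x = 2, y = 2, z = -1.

(∇×F)₁ = ∂F₃/∂y − ∂F₂/∂z = -x*z + 6*x + 2
(∇×F)₂ = ∂F₁/∂z − ∂F₃/∂x = -x + y*z - 6*y
(∇×F)₃ = ∂F₂/∂x − ∂F₁/∂y = -2*x - 1
∇×F = (-x*z + 6*x + 2, -x + y*z - 6*y, -2*x - 1)
At (2, 2, -1): (16, -16, -5).

(16, -16, -5)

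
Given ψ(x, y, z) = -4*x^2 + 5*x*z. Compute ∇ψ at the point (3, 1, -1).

(-29, 0, 15)

∂ψ/∂x = -8*x + 5*z
∂ψ/∂y = 0
∂ψ/∂z = 5*x
∇ψ = (-8*x + 5*z, 0, 5*x)
At (3, 1, -1): (-29, 0, 15).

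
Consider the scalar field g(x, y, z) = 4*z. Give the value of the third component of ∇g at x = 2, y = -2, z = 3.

4

(∇g)_3 = ∂g/∂z = 4
At (2, -2, 3): 4.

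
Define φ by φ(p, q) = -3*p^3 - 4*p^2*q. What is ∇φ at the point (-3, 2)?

∂φ/∂p = -9*p^2 - 8*p*q
∂φ/∂q = -4*p^2
∇φ = (-9*p^2 - 8*p*q, -4*p^2)
At (-3, 2): (-33, -36).

(-33, -36)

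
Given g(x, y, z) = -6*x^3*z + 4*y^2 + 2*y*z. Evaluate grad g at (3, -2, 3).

(-486, -10, -166)

∂g/∂x = -18*x^2*z
∂g/∂y = 8*y + 2*z
∂g/∂z = -6*x^3 + 2*y
∇g = (-18*x^2*z, 8*y + 2*z, -6*x^3 + 2*y)
At (3, -2, 3): (-486, -10, -166).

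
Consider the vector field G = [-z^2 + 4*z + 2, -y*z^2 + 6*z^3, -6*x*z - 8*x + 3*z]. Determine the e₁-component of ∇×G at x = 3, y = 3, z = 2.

-60

(∇×G)_1 = ∂G₃/∂y − ∂G₂/∂z
= 0 − (-2*y*z + 18*z^2)
= 2*y*z - 18*z^2
At (3, 3, 2): -60.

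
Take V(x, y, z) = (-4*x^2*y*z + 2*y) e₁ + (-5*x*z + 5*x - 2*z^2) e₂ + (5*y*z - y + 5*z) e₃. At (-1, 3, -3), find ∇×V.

(∇×V)₁ = ∂V₃/∂y − ∂V₂/∂z = 5*x + 9*z - 1
(∇×V)₂ = ∂V₁/∂z − ∂V₃/∂x = -4*x^2*y
(∇×V)₃ = ∂V₂/∂x − ∂V₁/∂y = 4*x^2*z - 5*z + 3
∇×V = (5*x + 9*z - 1, -4*x^2*y, 4*x^2*z - 5*z + 3)
At (-1, 3, -3): (-33, -12, 6).

(-33, -12, 6)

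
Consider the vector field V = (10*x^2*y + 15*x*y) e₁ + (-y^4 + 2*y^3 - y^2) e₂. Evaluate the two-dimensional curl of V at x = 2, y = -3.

∂V₂/∂x = 0
∂V₁/∂y = 10*x^2 + 15*x
Scalar curl = -10*x^2 - 15*x
At (2, -3): -70.

-70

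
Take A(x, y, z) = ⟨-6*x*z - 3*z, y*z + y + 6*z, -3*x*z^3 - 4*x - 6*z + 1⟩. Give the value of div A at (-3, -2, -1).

27

∂A₁/∂x = -6*z
∂A₂/∂y = z + 1
∂A₃/∂z = -9*x*z^2 - 6
∇·A = -9*x*z^2 - 5*z - 5
At (-3, -2, -1): 27.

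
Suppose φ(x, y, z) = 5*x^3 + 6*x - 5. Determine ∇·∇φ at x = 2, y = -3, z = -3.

60

∂²φ/∂x² = 30*x
∂²φ/∂y² = 0
∂²φ/∂z² = 0
∇²φ = 30*x
At (2, -3, -3): 60.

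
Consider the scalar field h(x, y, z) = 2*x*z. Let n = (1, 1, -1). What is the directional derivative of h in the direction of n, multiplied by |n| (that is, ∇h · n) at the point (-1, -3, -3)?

-4

∂h/∂x = 2*z
∂h/∂y = 0
∂h/∂z = 2*x
∇h at (-1, -3, -3) = (-6, 0, -2)
∇h · n = (-6)(1) + (0)(1) + (-2)(-1) = -4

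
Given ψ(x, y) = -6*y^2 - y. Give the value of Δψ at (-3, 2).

∂²ψ/∂x² = 0
∂²ψ/∂y² = -12
∇²ψ = -12
At (-3, 2): -12.

-12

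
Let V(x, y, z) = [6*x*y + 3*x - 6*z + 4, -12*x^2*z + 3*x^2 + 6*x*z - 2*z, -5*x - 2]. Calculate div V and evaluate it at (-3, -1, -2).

∂V₁/∂x = 6*y + 3
∂V₂/∂y = 0
∂V₃/∂z = 0
∇·V = 6*y + 3
At (-3, -1, -2): -3.

-3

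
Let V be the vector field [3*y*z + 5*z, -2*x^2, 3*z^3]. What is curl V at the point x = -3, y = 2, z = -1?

(∇×V)₁ = ∂V₃/∂y − ∂V₂/∂z = 0
(∇×V)₂ = ∂V₁/∂z − ∂V₃/∂x = 3*y + 5
(∇×V)₃ = ∂V₂/∂x − ∂V₁/∂y = -4*x - 3*z
∇×V = (0, 3*y + 5, -4*x - 3*z)
At (-3, 2, -1): (0, 11, 15).

(0, 11, 15)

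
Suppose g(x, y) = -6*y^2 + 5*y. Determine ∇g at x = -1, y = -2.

∂g/∂x = 0
∂g/∂y = -12*y + 5
∇g = (0, -12*y + 5)
At (-1, -2): (0, 29).

(0, 29)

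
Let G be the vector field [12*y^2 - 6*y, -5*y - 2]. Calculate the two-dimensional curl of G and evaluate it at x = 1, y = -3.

∂G₂/∂x = 0
∂G₁/∂y = 24*y - 6
Scalar curl = -24*y + 6
At (1, -3): 78.

78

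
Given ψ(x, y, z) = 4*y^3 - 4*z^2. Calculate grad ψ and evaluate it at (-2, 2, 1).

∂ψ/∂x = 0
∂ψ/∂y = 12*y^2
∂ψ/∂z = -8*z
∇ψ = (0, 12*y^2, -8*z)
At (-2, 2, 1): (0, 48, -8).

(0, 48, -8)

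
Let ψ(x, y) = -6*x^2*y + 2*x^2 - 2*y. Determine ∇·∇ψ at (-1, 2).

∂²ψ/∂x² = 4*(-3*y + 1)
∂²ψ/∂y² = 0
∇²ψ = -12*y + 4
At (-1, 2): -20.

-20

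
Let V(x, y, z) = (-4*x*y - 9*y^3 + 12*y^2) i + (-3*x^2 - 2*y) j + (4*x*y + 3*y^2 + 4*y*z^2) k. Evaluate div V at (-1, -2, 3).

-42

∂V₁/∂x = -4*y
∂V₂/∂y = -2
∂V₃/∂z = 8*y*z
∇·V = 8*y*z - 4*y - 2
At (-1, -2, 3): -42.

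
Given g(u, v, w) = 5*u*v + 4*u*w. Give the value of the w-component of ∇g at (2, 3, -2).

8

(∇g)_3 = ∂g/∂w = 4*u
At (2, 3, -2): 8.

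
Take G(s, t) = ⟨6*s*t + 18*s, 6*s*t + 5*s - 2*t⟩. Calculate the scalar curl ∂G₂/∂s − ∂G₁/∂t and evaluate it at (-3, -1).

17

∂G₂/∂s = 6*t + 5
∂G₁/∂t = 6*s
Scalar curl = -6*s + 6*t + 5
At (-3, -1): 17.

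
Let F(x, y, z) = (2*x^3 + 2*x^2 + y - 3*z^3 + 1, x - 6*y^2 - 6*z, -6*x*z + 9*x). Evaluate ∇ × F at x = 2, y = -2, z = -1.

(6, -24, 0)

(∇×F)₁ = ∂F₃/∂y − ∂F₂/∂z = 6
(∇×F)₂ = ∂F₁/∂z − ∂F₃/∂x = -9*z^2 + 6*z - 9
(∇×F)₃ = ∂F₂/∂x − ∂F₁/∂y = 0
∇×F = (6, -9*z^2 + 6*z - 9, 0)
At (2, -2, -1): (6, -24, 0).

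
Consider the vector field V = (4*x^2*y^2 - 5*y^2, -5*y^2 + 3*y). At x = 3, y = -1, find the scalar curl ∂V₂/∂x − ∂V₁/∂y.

62

∂V₂/∂x = 0
∂V₁/∂y = 8*x^2*y - 10*y
Scalar curl = -8*x^2*y + 10*y
At (3, -1): 62.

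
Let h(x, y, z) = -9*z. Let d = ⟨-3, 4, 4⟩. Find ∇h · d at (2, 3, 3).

-36

∂h/∂x = 0
∂h/∂y = 0
∂h/∂z = -9
∇h at (2, 3, 3) = (0, 0, -9)
∇h · d = (0)(-3) + (0)(4) + (-9)(4) = -36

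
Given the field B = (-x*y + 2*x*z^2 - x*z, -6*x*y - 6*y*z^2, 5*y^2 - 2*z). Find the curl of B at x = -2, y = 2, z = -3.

(∇×B)₁ = ∂B₃/∂y − ∂B₂/∂z = 12*y*z + 10*y
(∇×B)₂ = ∂B₁/∂z − ∂B₃/∂x = 4*x*z - x
(∇×B)₃ = ∂B₂/∂x − ∂B₁/∂y = x - 6*y
∇×B = (12*y*z + 10*y, 4*x*z - x, x - 6*y)
At (-2, 2, -3): (-52, 26, -14).

(-52, 26, -14)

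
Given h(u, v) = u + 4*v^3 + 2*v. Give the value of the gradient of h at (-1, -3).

∂h/∂u = 1
∂h/∂v = 12*v^2 + 2
∇h = (1, 12*v^2 + 2)
At (-1, -3): (1, 110).

(1, 110)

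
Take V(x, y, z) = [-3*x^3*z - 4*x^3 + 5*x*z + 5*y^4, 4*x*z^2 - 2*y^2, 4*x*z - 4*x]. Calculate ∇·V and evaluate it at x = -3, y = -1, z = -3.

∂V₁/∂x = -9*x^2*z - 12*x^2 + 5*z
∂V₂/∂y = -4*y
∂V₃/∂z = 4*x
∇·V = -9*x^2*z - 12*x^2 + 4*x - 4*y + 5*z
At (-3, -1, -3): 112.

112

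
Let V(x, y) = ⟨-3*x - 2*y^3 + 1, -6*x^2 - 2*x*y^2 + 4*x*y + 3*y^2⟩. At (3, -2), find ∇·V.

∂V₁/∂x = -3
∂V₂/∂y = -4*x*y + 4*x + 6*y
∇·V = -4*x*y + 4*x + 6*y - 3
At (3, -2): 21.

21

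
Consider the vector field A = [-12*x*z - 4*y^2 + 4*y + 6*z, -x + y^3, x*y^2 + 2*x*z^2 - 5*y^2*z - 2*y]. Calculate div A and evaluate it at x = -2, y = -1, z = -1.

∂A₁/∂x = -12*z
∂A₂/∂y = 3*y^2
∂A₃/∂z = 4*x*z - 5*y^2
∇·A = 4*x*z - 2*y^2 - 12*z
At (-2, -1, -1): 18.

18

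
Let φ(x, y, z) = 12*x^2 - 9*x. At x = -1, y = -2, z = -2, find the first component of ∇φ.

-33

(∇φ)_1 = ∂φ/∂x = 24*x - 9
At (-1, -2, -2): -33.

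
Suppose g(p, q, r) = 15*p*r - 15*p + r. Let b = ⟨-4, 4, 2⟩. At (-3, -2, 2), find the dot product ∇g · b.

∂g/∂p = 15*r - 15
∂g/∂q = 0
∂g/∂r = 15*p + 1
∇g at (-3, -2, 2) = (15, 0, -44)
∇g · b = (15)(-4) + (0)(4) + (-44)(2) = -148

-148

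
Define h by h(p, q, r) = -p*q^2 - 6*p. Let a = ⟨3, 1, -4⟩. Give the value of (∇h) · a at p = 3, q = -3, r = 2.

-27

∂h/∂p = -q^2 - 6
∂h/∂q = -2*p*q
∂h/∂r = 0
∇h at (3, -3, 2) = (-15, 18, 0)
∇h · a = (-15)(3) + (18)(1) + (0)(-4) = -27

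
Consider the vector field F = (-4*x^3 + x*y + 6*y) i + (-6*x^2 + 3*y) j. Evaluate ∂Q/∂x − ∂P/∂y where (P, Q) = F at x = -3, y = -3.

∂F₂/∂x = -12*x
∂F₁/∂y = x + 6
Scalar curl = -13*x - 6
At (-3, -3): 33.

33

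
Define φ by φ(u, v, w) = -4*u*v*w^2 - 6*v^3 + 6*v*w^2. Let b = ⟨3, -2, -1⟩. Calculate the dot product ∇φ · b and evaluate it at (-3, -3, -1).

∂φ/∂u = -4*v*w^2
∂φ/∂v = -4*u*w^2 - 18*v^2 + 6*w^2
∂φ/∂w = -8*u*v*w + 12*v*w
∇φ at (-3, -3, -1) = (12, -144, 108)
∇φ · b = (12)(3) + (-144)(-2) + (108)(-1) = 216

216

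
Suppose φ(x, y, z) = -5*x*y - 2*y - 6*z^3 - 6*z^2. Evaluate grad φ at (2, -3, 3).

∂φ/∂x = -5*y
∂φ/∂y = -5*x - 2
∂φ/∂z = -18*z^2 - 12*z
∇φ = (-5*y, -5*x - 2, -18*z^2 - 12*z)
At (2, -3, 3): (15, -12, -198).

(15, -12, -198)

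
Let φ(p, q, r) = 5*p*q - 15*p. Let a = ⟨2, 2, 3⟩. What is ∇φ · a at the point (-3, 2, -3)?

∂φ/∂p = 5*q - 15
∂φ/∂q = 5*p
∂φ/∂r = 0
∇φ at (-3, 2, -3) = (-5, -15, 0)
∇φ · a = (-5)(2) + (-15)(2) + (0)(3) = -40

-40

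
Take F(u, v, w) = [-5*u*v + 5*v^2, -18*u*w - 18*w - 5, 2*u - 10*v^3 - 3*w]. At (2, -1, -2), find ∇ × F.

(24, -2, 56)

(∇×F)₁ = ∂F₃/∂v − ∂F₂/∂w = 18*u - 30*v^2 + 18
(∇×F)₂ = ∂F₁/∂w − ∂F₃/∂u = -2
(∇×F)₃ = ∂F₂/∂u − ∂F₁/∂v = 5*u - 10*v - 18*w
∇×F = (18*u - 30*v^2 + 18, -2, 5*u - 10*v - 18*w)
At (2, -1, -2): (24, -2, 56).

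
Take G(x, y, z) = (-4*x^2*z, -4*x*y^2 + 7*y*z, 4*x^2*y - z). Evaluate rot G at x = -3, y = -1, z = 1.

(∇×G)₁ = ∂G₃/∂y − ∂G₂/∂z = 4*x^2 - 7*y
(∇×G)₂ = ∂G₁/∂z − ∂G₃/∂x = -4*x^2 - 8*x*y
(∇×G)₃ = ∂G₂/∂x − ∂G₁/∂y = -4*y^2
∇×G = (4*x^2 - 7*y, -4*x^2 - 8*x*y, -4*y^2)
At (-3, -1, 1): (43, -60, -4).

(43, -60, -4)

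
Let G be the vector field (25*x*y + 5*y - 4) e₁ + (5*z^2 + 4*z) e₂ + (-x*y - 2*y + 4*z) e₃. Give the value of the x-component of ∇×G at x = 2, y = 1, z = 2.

(∇×G)_1 = ∂G₃/∂y − ∂G₂/∂z
= -x - 2 − (10*z + 4)
= -x - 10*z - 6
At (2, 1, 2): -28.

-28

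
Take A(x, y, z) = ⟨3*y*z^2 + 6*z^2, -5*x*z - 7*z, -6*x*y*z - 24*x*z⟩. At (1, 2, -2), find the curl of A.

(∇×A)₁ = ∂A₃/∂y − ∂A₂/∂z = -6*x*z + 5*x + 7
(∇×A)₂ = ∂A₁/∂z − ∂A₃/∂x = 12*y*z + 36*z
(∇×A)₃ = ∂A₂/∂x − ∂A₁/∂y = -3*z^2 - 5*z
∇×A = (-6*x*z + 5*x + 7, 12*y*z + 36*z, -3*z^2 - 5*z)
At (1, 2, -2): (24, -120, -2).

(24, -120, -2)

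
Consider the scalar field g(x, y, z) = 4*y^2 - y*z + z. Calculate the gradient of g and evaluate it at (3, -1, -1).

∂g/∂x = 0
∂g/∂y = 8*y - z
∂g/∂z = -y + 1
∇g = (0, 8*y - z, -y + 1)
At (3, -1, -1): (0, -7, 2).

(0, -7, 2)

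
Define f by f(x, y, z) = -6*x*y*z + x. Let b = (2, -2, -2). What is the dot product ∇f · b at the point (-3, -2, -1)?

∂f/∂x = -6*y*z + 1
∂f/∂y = -6*x*z
∂f/∂z = -6*x*y
∇f at (-3, -2, -1) = (-11, -18, -36)
∇f · b = (-11)(2) + (-18)(-2) + (-36)(-2) = 86

86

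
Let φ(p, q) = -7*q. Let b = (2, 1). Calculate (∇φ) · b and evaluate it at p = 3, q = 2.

-7

∂φ/∂p = 0
∂φ/∂q = -7
∇φ at (3, 2) = (0, -7)
∇φ · b = (0)(2) + (-7)(1) = -7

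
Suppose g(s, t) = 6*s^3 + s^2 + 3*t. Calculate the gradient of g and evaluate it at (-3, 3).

(156, 3)

∂g/∂s = 18*s^2 + 2*s
∂g/∂t = 3
∇g = (18*s^2 + 2*s, 3)
At (-3, 3): (156, 3).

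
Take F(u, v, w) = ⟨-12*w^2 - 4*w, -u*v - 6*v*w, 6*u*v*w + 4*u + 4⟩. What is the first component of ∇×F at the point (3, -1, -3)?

(∇×F)_1 = ∂F₃/∂v − ∂F₂/∂w
= 6*u*w − (-6*v)
= 6*u*w + 6*v
At (3, -1, -3): -60.

-60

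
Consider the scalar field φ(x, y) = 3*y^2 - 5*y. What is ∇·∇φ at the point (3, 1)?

∂²φ/∂x² = 0
∂²φ/∂y² = 6
∇²φ = 6
At (3, 1): 6.

6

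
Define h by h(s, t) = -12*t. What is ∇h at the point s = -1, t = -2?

(0, -12)

∂h/∂s = 0
∂h/∂t = -12
∇h = (0, -12)
At (-1, -2): (0, -12).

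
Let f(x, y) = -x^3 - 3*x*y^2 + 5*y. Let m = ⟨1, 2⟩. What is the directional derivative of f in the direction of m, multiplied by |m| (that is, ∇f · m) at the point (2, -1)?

∂f/∂x = -3*x^2 - 3*y^2
∂f/∂y = -6*x*y + 5
∇f at (2, -1) = (-15, 17)
∇f · m = (-15)(1) + (17)(2) = 19

19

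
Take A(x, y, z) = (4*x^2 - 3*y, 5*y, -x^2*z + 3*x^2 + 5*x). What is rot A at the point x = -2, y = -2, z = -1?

(0, 11, 3)

(∇×A)₁ = ∂A₃/∂y − ∂A₂/∂z = 0
(∇×A)₂ = ∂A₁/∂z − ∂A₃/∂x = 2*x*z - 6*x - 5
(∇×A)₃ = ∂A₂/∂x − ∂A₁/∂y = 3
∇×A = (0, 2*x*z - 6*x - 5, 3)
At (-2, -2, -1): (0, 11, 3).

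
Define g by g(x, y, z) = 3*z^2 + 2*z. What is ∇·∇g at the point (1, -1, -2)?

∂²g/∂x² = 0
∂²g/∂y² = 0
∂²g/∂z² = 6
∇²g = 6
At (1, -1, -2): 6.

6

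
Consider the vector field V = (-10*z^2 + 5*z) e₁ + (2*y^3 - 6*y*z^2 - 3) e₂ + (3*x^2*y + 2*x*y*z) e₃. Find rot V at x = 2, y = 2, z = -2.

(-44, 29, 0)

(∇×V)₁ = ∂V₃/∂y − ∂V₂/∂z = 3*x^2 + 2*x*z + 12*y*z
(∇×V)₂ = ∂V₁/∂z − ∂V₃/∂x = -6*x*y - 2*y*z - 20*z + 5
(∇×V)₃ = ∂V₂/∂x − ∂V₁/∂y = 0
∇×V = (3*x^2 + 2*x*z + 12*y*z, -6*x*y - 2*y*z - 20*z + 5, 0)
At (2, 2, -2): (-44, 29, 0).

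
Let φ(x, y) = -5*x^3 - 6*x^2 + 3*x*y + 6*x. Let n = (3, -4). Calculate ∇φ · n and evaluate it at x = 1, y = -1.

-84

∂φ/∂x = -15*x^2 - 12*x + 3*y + 6
∂φ/∂y = 3*x
∇φ at (1, -1) = (-24, 3)
∇φ · n = (-24)(3) + (3)(-4) = -84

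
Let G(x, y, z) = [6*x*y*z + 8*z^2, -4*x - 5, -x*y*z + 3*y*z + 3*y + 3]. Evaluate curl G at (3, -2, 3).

(∇×G)₁ = ∂G₃/∂y − ∂G₂/∂z = -x*z + 3*z + 3
(∇×G)₂ = ∂G₁/∂z − ∂G₃/∂x = 6*x*y + y*z + 16*z
(∇×G)₃ = ∂G₂/∂x − ∂G₁/∂y = -6*x*z - 4
∇×G = (-x*z + 3*z + 3, 6*x*y + y*z + 16*z, -6*x*z - 4)
At (3, -2, 3): (3, 6, -58).

(3, 6, -58)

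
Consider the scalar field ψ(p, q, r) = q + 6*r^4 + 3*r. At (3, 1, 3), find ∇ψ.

∂ψ/∂p = 0
∂ψ/∂q = 1
∂ψ/∂r = 24*r^3 + 3
∇ψ = (0, 1, 24*r^3 + 3)
At (3, 1, 3): (0, 1, 651).

(0, 1, 651)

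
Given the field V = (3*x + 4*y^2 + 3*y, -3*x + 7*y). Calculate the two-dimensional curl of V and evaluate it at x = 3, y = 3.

∂V₂/∂x = -3
∂V₁/∂y = 8*y + 3
Scalar curl = -8*y - 6
At (3, 3): -30.

-30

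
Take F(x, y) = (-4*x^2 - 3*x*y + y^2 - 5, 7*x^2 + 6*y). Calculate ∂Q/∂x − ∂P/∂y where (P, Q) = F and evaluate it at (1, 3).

∂F₂/∂x = 14*x
∂F₁/∂y = -3*x + 2*y
Scalar curl = 17*x - 2*y
At (1, 3): 11.

11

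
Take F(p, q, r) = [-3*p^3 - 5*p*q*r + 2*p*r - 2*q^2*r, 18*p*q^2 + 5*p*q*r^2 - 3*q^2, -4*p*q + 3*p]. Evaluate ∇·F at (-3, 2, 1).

∂F₁/∂p = -9*p^2 - 5*q*r + 2*r
∂F₂/∂q = 36*p*q + 5*p*r^2 - 6*q
∂F₃/∂r = 0
∇·F = -9*p^2 + 36*p*q + 5*p*r^2 - 5*q*r - 6*q + 2*r
At (-3, 2, 1): -332.

-332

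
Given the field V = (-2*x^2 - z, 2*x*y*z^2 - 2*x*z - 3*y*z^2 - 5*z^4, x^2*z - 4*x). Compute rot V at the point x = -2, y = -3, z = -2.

(-80, -5, -20)

(∇×V)₁ = ∂V₃/∂y − ∂V₂/∂z = -4*x*y*z + 2*x + 6*y*z + 20*z^3
(∇×V)₂ = ∂V₁/∂z − ∂V₃/∂x = -2*x*z + 3
(∇×V)₃ = ∂V₂/∂x − ∂V₁/∂y = 2*y*z^2 - 2*z
∇×V = (-4*x*y*z + 2*x + 6*y*z + 20*z^3, -2*x*z + 3, 2*y*z^2 - 2*z)
At (-2, -3, -2): (-80, -5, -20).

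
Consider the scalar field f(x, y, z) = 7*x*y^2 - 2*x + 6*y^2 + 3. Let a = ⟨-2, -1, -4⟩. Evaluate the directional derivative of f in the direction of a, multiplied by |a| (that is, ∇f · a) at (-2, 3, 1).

∂f/∂x = 7*y^2 - 2
∂f/∂y = 14*x*y + 12*y
∂f/∂z = 0
∇f at (-2, 3, 1) = (61, -48, 0)
∇f · a = (61)(-2) + (-48)(-1) + (0)(-4) = -74

-74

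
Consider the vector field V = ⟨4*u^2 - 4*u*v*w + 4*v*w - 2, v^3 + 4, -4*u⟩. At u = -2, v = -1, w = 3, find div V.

-1

∂V₁/∂u = 8*u - 4*v*w
∂V₂/∂v = 3*v^2
∂V₃/∂w = 0
∇·V = 8*u + 3*v^2 - 4*v*w
At (-2, -1, 3): -1.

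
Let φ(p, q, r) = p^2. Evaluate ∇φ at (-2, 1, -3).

(-4, 0, 0)

∂φ/∂p = 2*p
∂φ/∂q = 0
∂φ/∂r = 0
∇φ = (2*p, 0, 0)
At (-2, 1, -3): (-4, 0, 0).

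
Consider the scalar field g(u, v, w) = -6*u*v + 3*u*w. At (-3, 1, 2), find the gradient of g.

∂g/∂u = -6*v + 3*w
∂g/∂v = -6*u
∂g/∂w = 3*u
∇g = (-6*v + 3*w, -6*u, 3*u)
At (-3, 1, 2): (0, 18, -9).

(0, 18, -9)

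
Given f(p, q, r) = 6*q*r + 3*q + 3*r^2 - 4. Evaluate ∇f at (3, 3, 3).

∂f/∂p = 0
∂f/∂q = 6*r + 3
∂f/∂r = 6*q + 6*r
∇f = (0, 6*r + 3, 6*q + 6*r)
At (3, 3, 3): (0, 21, 36).

(0, 21, 36)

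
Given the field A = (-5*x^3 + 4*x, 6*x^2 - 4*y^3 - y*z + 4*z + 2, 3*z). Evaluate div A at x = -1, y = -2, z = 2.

∂A₁/∂x = -15*x^2 + 4
∂A₂/∂y = -12*y^2 - z
∂A₃/∂z = 3
∇·A = -15*x^2 - 12*y^2 - z + 7
At (-1, -2, 2): -58.

-58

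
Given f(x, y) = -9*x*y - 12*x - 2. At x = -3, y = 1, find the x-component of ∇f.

(∇f)_1 = ∂f/∂x = -9*y - 12
At (-3, 1): -21.

-21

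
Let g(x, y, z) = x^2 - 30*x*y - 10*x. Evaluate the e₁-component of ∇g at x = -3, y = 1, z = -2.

-46

(∇g)_1 = ∂g/∂x = 2*x - 30*y - 10
At (-3, 1, -2): -46.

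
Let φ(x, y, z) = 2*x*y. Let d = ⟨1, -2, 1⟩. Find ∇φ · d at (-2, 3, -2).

∂φ/∂x = 2*y
∂φ/∂y = 2*x
∂φ/∂z = 0
∇φ at (-2, 3, -2) = (6, -4, 0)
∇φ · d = (6)(1) + (-4)(-2) + (0)(1) = 14

14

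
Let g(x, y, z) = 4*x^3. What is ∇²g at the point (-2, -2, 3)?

∂²g/∂x² = 24*x
∂²g/∂y² = 0
∂²g/∂z² = 0
∇²g = 24*x
At (-2, -2, 3): -48.

-48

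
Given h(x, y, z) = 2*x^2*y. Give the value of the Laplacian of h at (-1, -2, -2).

-8

∂²h/∂x² = 4*y
∂²h/∂y² = 0
∂²h/∂z² = 0
∇²h = 4*y
At (-1, -2, -2): -8.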